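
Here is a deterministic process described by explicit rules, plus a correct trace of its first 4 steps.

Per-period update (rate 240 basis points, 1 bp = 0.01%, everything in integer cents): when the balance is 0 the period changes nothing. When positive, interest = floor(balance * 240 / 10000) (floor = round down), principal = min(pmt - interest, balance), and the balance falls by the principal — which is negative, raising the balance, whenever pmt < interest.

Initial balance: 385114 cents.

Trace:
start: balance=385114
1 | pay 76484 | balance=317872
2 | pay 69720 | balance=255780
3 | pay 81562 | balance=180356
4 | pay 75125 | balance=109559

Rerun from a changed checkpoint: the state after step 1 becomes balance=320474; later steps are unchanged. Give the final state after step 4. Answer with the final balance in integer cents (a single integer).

112354

state after step 1 := balance=320474
2 | pay 69720 | balance=258445
3 | pay 81562 | balance=183085
4 | pay 75125 | balance=112354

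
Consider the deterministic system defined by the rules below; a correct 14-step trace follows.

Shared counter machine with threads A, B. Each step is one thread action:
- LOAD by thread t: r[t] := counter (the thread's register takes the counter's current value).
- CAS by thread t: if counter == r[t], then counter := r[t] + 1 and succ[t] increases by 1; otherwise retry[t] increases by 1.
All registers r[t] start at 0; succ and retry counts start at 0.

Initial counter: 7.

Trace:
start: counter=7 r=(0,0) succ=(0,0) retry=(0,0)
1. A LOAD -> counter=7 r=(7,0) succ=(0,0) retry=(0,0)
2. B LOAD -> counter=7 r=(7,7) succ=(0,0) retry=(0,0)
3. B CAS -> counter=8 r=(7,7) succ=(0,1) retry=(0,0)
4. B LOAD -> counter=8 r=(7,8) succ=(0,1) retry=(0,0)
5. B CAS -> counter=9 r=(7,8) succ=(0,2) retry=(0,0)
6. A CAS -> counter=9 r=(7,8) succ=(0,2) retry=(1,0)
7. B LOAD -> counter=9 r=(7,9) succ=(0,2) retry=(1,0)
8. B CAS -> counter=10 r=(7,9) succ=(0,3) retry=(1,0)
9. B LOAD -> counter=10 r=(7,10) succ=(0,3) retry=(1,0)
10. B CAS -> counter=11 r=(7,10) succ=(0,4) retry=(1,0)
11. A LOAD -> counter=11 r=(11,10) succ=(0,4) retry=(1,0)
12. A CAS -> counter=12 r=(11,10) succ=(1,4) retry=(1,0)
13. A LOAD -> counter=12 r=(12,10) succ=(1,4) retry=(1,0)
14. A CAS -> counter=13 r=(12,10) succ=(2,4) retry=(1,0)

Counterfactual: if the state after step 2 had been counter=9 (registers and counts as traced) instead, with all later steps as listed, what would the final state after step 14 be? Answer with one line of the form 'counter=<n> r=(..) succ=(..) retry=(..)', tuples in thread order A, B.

counter=14 r=(13,11) succ=(2,3) retry=(1,1)

state after step 2 := counter=9 r=(7,7) succ=(0,0) retry=(0,0)
3. B CAS -> counter=9 r=(7,7) succ=(0,0) retry=(0,1)
4. B LOAD -> counter=9 r=(7,9) succ=(0,0) retry=(0,1)
5. B CAS -> counter=10 r=(7,9) succ=(0,1) retry=(0,1)
6. A CAS -> counter=10 r=(7,9) succ=(0,1) retry=(1,1)
7. B LOAD -> counter=10 r=(7,10) succ=(0,1) retry=(1,1)
8. B CAS -> counter=11 r=(7,10) succ=(0,2) retry=(1,1)
9. B LOAD -> counter=11 r=(7,11) succ=(0,2) retry=(1,1)
10. B CAS -> counter=12 r=(7,11) succ=(0,3) retry=(1,1)
11. A LOAD -> counter=12 r=(12,11) succ=(0,3) retry=(1,1)
12. A CAS -> counter=13 r=(12,11) succ=(1,3) retry=(1,1)
13. A LOAD -> counter=13 r=(13,11) succ=(1,3) retry=(1,1)
14. A CAS -> counter=14 r=(13,11) succ=(2,3) retry=(1,1)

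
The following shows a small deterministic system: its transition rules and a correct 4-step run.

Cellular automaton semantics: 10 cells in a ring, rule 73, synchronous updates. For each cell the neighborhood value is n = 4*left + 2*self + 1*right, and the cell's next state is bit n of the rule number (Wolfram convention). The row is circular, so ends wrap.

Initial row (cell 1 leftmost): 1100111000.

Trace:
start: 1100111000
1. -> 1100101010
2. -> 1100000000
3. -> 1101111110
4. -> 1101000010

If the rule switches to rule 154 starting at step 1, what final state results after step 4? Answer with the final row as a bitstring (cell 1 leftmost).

1110001100

(re-executing steps 1..4 under rule 154; state before step 1: 1100111000)
1. -> 1011110101
2. -> 0011100001
3. -> 1111010010
4. -> 1110001100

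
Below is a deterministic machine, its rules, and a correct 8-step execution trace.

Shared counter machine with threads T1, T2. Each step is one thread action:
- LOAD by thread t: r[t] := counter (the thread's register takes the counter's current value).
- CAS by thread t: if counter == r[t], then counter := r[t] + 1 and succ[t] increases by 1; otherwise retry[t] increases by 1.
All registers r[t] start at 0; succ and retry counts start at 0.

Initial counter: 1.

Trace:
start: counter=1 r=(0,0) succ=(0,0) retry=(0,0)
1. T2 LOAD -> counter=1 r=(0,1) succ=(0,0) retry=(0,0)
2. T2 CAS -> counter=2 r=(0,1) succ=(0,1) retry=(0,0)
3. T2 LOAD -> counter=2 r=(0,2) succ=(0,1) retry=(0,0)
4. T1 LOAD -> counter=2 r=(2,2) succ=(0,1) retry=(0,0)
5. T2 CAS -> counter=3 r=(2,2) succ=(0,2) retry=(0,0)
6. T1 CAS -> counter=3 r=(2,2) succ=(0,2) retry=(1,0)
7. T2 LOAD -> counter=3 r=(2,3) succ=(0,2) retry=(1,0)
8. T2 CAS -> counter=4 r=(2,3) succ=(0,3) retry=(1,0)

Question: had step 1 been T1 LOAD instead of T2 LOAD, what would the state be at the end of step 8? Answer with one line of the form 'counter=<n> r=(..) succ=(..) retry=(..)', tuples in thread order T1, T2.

counter=3 r=(1,2) succ=(0,2) retry=(1,1)

(re-executing from step 1 with the substitution; state before step 1: counter=1 r=(0,0) succ=(0,0) retry=(0,0))
1. T1 LOAD -> counter=1 r=(1,0) succ=(0,0) retry=(0,0)
2. T2 CAS -> counter=1 r=(1,0) succ=(0,0) retry=(0,1)
3. T2 LOAD -> counter=1 r=(1,1) succ=(0,0) retry=(0,1)
4. T1 LOAD -> counter=1 r=(1,1) succ=(0,0) retry=(0,1)
5. T2 CAS -> counter=2 r=(1,1) succ=(0,1) retry=(0,1)
6. T1 CAS -> counter=2 r=(1,1) succ=(0,1) retry=(1,1)
7. T2 LOAD -> counter=2 r=(1,2) succ=(0,1) retry=(1,1)
8. T2 CAS -> counter=3 r=(1,2) succ=(0,2) retry=(1,1)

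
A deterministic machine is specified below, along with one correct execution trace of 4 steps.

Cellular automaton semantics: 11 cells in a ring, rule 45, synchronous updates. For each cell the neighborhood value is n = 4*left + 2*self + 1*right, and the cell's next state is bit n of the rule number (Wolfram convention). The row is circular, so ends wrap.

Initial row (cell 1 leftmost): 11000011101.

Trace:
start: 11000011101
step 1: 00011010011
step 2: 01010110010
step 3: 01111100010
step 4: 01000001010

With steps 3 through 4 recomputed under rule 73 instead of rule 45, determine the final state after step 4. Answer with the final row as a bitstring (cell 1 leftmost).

(re-executing steps 3..4 under rule 73; state before step 3: 01010110010)
step 3: 00000110000
step 4: 11110110111

11110110111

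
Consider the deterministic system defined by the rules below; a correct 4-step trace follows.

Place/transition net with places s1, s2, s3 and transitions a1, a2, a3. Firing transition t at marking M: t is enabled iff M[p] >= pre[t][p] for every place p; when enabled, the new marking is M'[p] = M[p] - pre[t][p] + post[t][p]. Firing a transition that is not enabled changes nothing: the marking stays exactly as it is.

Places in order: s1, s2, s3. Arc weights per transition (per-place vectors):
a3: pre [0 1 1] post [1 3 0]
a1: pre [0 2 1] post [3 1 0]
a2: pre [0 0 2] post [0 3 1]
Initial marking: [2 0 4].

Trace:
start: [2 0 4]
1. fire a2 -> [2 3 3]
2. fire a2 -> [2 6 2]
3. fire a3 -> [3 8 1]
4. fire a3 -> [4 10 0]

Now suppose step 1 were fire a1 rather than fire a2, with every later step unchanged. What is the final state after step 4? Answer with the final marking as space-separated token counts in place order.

4 7 1

(re-executing from step 1 with the substitution; state before step 1: [2 0 4])
1. fire a1 -> [2 0 4]
2. fire a2 -> [2 3 3]
3. fire a3 -> [3 5 2]
4. fire a3 -> [4 7 1]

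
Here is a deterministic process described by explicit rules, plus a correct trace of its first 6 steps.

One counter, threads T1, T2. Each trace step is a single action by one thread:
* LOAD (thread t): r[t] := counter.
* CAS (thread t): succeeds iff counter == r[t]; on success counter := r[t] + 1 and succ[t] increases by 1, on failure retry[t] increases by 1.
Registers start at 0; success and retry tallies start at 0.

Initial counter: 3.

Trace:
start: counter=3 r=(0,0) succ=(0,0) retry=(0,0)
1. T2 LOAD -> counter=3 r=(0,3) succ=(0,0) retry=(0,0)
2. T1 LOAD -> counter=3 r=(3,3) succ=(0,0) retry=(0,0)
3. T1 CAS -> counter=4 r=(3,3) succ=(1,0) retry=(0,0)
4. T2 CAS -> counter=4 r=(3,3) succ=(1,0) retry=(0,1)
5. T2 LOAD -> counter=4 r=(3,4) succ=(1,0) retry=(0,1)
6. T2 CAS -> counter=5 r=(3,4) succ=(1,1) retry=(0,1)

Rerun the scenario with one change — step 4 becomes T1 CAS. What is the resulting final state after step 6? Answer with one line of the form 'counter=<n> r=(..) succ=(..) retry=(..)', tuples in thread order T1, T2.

counter=5 r=(3,4) succ=(1,1) retry=(1,0)

(re-executing from step 4 with the substitution; state before step 4: counter=4 r=(3,3) succ=(1,0) retry=(0,0))
4. T1 CAS -> counter=4 r=(3,3) succ=(1,0) retry=(1,0)
5. T2 LOAD -> counter=4 r=(3,4) succ=(1,0) retry=(1,0)
6. T2 CAS -> counter=5 r=(3,4) succ=(1,1) retry=(1,0)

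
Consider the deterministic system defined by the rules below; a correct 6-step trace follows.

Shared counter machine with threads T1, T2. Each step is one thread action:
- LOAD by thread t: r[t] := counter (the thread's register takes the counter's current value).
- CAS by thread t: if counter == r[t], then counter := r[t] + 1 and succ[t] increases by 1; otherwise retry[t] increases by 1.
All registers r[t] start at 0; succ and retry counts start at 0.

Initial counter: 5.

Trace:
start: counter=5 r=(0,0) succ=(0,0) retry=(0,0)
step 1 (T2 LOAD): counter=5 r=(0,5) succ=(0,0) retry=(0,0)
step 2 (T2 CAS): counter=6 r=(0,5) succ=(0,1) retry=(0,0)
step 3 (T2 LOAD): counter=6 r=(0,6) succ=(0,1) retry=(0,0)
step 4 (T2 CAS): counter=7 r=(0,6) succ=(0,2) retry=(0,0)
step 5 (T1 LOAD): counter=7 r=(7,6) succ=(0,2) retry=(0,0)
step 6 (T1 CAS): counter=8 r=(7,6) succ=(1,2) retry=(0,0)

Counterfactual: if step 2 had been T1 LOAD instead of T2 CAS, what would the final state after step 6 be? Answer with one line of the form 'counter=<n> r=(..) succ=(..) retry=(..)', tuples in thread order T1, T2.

(re-executing from step 2 with the substitution; state before step 2: counter=5 r=(0,5) succ=(0,0) retry=(0,0))
step 2 (T1 LOAD): counter=5 r=(5,5) succ=(0,0) retry=(0,0)
step 3 (T2 LOAD): counter=5 r=(5,5) succ=(0,0) retry=(0,0)
step 4 (T2 CAS): counter=6 r=(5,5) succ=(0,1) retry=(0,0)
step 5 (T1 LOAD): counter=6 r=(6,5) succ=(0,1) retry=(0,0)
step 6 (T1 CAS): counter=7 r=(6,5) succ=(1,1) retry=(0,0)

counter=7 r=(6,5) succ=(1,1) retry=(0,0)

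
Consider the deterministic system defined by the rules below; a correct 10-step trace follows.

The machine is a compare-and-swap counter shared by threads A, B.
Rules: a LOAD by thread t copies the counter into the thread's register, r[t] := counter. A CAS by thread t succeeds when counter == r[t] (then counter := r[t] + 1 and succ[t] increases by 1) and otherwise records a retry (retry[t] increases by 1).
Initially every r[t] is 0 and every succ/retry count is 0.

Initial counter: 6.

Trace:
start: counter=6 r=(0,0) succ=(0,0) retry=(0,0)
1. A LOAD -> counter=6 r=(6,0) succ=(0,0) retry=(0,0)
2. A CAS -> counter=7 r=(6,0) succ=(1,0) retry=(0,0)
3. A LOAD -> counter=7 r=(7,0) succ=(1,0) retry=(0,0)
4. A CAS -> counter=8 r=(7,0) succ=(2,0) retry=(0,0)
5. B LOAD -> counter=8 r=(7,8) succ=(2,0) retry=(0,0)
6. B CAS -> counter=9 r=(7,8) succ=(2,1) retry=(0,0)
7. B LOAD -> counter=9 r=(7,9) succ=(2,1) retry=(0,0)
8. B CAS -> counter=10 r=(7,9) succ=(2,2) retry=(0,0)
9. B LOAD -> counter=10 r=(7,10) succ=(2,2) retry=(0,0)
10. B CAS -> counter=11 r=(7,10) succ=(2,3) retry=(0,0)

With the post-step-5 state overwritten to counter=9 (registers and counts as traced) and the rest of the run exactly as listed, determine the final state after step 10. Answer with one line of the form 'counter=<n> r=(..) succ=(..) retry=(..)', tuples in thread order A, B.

state after step 5 := counter=9 r=(7,8) succ=(2,0) retry=(0,0)
6. B CAS -> counter=9 r=(7,8) succ=(2,0) retry=(0,1)
7. B LOAD -> counter=9 r=(7,9) succ=(2,0) retry=(0,1)
8. B CAS -> counter=10 r=(7,9) succ=(2,1) retry=(0,1)
9. B LOAD -> counter=10 r=(7,10) succ=(2,1) retry=(0,1)
10. B CAS -> counter=11 r=(7,10) succ=(2,2) retry=(0,1)

counter=11 r=(7,10) succ=(2,2) retry=(0,1)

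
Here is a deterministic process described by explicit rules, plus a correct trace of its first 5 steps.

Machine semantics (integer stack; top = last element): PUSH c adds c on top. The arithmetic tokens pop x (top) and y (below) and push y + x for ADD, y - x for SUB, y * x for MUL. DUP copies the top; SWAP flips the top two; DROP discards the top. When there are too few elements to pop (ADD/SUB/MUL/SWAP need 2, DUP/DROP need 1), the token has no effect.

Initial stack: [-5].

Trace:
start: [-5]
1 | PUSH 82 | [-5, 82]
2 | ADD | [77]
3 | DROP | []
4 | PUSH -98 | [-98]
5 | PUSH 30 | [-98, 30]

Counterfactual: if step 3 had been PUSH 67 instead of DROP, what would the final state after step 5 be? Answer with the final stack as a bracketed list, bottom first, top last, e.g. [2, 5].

[77, 67, -98, 30]

(re-executing from step 3 with the substitution; state before step 3: [77])
3 | PUSH 67 | [77, 67]
4 | PUSH -98 | [77, 67, -98]
5 | PUSH 30 | [77, 67, -98, 30]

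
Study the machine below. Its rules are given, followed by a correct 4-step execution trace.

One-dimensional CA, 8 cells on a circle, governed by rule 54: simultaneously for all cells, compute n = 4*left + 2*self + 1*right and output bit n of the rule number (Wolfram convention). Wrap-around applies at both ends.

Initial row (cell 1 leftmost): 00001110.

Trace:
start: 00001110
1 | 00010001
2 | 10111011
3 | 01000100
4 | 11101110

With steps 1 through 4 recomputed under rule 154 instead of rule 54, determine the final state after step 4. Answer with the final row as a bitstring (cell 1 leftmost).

(re-executing steps 1..4 under rule 154; state before step 1: 00001110)
1 | 00011101
2 | 10111000
3 | 00110101
4 | 11100000

11100000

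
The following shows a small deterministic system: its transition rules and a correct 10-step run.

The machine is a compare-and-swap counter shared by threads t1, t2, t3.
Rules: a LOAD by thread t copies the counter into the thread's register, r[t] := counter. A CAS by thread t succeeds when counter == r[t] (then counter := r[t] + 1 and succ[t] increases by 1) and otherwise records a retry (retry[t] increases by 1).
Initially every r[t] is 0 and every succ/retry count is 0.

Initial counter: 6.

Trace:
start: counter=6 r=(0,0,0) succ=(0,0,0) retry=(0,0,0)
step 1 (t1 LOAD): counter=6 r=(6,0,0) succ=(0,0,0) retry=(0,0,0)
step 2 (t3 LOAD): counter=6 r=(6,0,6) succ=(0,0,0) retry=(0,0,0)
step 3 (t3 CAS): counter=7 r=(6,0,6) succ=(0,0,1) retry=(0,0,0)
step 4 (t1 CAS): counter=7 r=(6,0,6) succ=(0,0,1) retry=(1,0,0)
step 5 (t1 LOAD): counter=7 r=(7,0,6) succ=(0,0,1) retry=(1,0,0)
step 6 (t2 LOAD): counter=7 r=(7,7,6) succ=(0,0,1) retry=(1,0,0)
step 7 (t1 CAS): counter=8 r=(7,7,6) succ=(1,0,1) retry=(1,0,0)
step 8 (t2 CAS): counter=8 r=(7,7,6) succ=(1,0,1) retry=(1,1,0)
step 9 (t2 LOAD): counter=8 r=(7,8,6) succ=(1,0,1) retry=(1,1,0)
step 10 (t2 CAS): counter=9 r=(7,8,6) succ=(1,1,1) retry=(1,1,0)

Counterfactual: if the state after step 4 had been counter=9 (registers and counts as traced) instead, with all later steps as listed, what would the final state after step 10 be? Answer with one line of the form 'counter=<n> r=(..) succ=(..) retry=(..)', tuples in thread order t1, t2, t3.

state after step 4 := counter=9 r=(6,0,6) succ=(0,0,1) retry=(1,0,0)
step 5 (t1 LOAD): counter=9 r=(9,0,6) succ=(0,0,1) retry=(1,0,0)
step 6 (t2 LOAD): counter=9 r=(9,9,6) succ=(0,0,1) retry=(1,0,0)
step 7 (t1 CAS): counter=10 r=(9,9,6) succ=(1,0,1) retry=(1,0,0)
step 8 (t2 CAS): counter=10 r=(9,9,6) succ=(1,0,1) retry=(1,1,0)
step 9 (t2 LOAD): counter=10 r=(9,10,6) succ=(1,0,1) retry=(1,1,0)
step 10 (t2 CAS): counter=11 r=(9,10,6) succ=(1,1,1) retry=(1,1,0)

counter=11 r=(9,10,6) succ=(1,1,1) retry=(1,1,0)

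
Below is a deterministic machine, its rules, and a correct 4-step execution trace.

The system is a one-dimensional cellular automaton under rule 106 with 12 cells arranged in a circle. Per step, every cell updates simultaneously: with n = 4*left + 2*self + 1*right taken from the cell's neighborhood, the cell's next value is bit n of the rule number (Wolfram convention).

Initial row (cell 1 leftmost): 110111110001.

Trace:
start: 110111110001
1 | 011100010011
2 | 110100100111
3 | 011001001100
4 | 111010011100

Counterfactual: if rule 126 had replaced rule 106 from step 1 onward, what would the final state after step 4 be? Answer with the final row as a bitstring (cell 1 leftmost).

(re-executing steps 1..4 under rule 126; state before step 1: 110111110001)
1 | 011100011011
2 | 110110111111
3 | 011111100000
4 | 110000110000

110000110000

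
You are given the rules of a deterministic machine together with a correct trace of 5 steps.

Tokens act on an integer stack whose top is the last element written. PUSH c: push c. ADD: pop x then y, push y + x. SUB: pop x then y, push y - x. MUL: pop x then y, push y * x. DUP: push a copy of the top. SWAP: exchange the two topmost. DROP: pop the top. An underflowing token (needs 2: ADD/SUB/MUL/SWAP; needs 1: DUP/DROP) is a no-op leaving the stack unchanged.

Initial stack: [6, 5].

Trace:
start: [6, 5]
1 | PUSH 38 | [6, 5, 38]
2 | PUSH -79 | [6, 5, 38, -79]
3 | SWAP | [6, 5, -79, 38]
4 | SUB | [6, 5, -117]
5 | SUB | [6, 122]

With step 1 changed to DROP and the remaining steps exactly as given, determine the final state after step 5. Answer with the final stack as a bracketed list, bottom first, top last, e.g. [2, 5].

(re-executing from step 1 with the substitution; state before step 1: [6, 5])
1 | DROP | [6]
2 | PUSH -79 | [6, -79]
3 | SWAP | [-79, 6]
4 | SUB | [-85]
5 | SUB | [-85]

[-85]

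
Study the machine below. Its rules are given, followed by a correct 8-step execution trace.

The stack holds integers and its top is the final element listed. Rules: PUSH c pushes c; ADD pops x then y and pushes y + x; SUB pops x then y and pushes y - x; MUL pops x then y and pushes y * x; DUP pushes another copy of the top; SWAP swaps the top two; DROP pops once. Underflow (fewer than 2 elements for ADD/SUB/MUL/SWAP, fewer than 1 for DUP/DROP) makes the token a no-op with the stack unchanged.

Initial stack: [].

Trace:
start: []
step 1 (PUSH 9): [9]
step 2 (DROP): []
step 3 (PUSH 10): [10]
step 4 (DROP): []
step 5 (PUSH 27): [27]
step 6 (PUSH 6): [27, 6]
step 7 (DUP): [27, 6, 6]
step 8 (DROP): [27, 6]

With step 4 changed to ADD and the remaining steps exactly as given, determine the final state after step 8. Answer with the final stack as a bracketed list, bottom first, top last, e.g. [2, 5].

(re-executing from step 4 with the substitution; state before step 4: [10])
step 4 (ADD): [10]
step 5 (PUSH 27): [10, 27]
step 6 (PUSH 6): [10, 27, 6]
step 7 (DUP): [10, 27, 6, 6]
step 8 (DROP): [10, 27, 6]

[10, 27, 6]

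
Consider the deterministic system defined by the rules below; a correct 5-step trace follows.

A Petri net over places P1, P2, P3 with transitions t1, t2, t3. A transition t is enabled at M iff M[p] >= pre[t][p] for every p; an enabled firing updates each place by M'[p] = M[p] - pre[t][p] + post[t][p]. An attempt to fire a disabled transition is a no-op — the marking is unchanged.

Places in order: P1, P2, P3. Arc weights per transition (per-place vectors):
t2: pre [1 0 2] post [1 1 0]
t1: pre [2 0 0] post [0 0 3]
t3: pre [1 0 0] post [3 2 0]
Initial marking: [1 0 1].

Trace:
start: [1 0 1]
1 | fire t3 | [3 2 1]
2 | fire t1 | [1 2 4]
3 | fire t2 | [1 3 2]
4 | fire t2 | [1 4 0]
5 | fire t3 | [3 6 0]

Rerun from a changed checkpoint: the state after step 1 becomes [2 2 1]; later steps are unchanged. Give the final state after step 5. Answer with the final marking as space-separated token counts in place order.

0 2 4

state after step 1 := [2 2 1]
2 | fire t1 | [0 2 4]
3 | fire t2 | [0 2 4]
4 | fire t2 | [0 2 4]
5 | fire t3 | [0 2 4]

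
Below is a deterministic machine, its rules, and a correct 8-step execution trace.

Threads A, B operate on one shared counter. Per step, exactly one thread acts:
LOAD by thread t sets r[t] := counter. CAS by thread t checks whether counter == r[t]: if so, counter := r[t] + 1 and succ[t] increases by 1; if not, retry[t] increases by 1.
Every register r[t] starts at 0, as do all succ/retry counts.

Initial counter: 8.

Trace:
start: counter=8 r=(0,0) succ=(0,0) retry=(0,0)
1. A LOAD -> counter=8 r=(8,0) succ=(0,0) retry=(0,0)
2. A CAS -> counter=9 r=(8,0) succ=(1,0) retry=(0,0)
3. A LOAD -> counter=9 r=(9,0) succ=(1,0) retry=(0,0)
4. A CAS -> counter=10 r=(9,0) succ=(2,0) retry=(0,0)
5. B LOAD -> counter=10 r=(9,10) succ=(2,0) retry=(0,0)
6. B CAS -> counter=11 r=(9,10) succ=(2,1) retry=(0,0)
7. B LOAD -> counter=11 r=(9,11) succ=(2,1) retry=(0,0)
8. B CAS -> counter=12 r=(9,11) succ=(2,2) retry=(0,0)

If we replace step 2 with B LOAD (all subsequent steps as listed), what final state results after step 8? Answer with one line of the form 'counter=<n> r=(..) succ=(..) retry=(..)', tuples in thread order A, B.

counter=11 r=(8,10) succ=(1,2) retry=(0,0)

(re-executing from step 2 with the substitution; state before step 2: counter=8 r=(8,0) succ=(0,0) retry=(0,0))
2. B LOAD -> counter=8 r=(8,8) succ=(0,0) retry=(0,0)
3. A LOAD -> counter=8 r=(8,8) succ=(0,0) retry=(0,0)
4. A CAS -> counter=9 r=(8,8) succ=(1,0) retry=(0,0)
5. B LOAD -> counter=9 r=(8,9) succ=(1,0) retry=(0,0)
6. B CAS -> counter=10 r=(8,9) succ=(1,1) retry=(0,0)
7. B LOAD -> counter=10 r=(8,10) succ=(1,1) retry=(0,0)
8. B CAS -> counter=11 r=(8,10) succ=(1,2) retry=(0,0)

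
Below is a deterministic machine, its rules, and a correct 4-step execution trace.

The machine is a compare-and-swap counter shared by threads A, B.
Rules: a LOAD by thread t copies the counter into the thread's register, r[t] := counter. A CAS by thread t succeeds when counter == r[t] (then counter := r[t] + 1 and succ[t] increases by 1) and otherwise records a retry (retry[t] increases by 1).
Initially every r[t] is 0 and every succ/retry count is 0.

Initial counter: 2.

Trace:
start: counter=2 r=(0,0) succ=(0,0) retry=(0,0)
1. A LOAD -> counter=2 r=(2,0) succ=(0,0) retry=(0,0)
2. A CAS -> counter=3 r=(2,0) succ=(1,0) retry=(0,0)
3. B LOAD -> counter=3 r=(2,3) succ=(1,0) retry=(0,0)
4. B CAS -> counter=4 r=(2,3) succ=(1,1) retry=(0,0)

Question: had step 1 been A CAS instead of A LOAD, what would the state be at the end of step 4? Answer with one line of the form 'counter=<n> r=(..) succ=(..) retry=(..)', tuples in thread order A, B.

(re-executing from step 1 with the substitution; state before step 1: counter=2 r=(0,0) succ=(0,0) retry=(0,0))
1. A CAS -> counter=2 r=(0,0) succ=(0,0) retry=(1,0)
2. A CAS -> counter=2 r=(0,0) succ=(0,0) retry=(2,0)
3. B LOAD -> counter=2 r=(0,2) succ=(0,0) retry=(2,0)
4. B CAS -> counter=3 r=(0,2) succ=(0,1) retry=(2,0)

counter=3 r=(0,2) succ=(0,1) retry=(2,0)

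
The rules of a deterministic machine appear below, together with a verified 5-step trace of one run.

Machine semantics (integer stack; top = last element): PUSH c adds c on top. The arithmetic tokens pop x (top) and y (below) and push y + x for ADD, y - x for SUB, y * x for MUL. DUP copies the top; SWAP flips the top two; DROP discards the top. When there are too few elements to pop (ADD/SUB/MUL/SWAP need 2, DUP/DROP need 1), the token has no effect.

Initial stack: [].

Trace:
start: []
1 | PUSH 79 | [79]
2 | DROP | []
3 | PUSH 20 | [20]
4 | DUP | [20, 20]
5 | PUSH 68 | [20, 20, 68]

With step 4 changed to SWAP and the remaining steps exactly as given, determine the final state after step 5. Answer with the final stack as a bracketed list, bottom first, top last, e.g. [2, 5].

(re-executing from step 4 with the substitution; state before step 4: [20])
4 | SWAP | [20]
5 | PUSH 68 | [20, 68]

[20, 68]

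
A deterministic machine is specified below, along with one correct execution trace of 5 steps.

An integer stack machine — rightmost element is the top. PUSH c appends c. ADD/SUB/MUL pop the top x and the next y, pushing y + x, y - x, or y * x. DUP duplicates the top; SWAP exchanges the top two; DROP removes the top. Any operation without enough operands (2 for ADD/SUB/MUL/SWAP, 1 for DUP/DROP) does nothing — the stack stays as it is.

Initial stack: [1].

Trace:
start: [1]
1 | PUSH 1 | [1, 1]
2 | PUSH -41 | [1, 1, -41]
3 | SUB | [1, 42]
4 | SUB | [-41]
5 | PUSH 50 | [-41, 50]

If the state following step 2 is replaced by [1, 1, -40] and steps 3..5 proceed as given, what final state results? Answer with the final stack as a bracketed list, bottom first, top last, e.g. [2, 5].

state after step 2 := [1, 1, -40]
3 | SUB | [1, 41]
4 | SUB | [-40]
5 | PUSH 50 | [-40, 50]

[-40, 50]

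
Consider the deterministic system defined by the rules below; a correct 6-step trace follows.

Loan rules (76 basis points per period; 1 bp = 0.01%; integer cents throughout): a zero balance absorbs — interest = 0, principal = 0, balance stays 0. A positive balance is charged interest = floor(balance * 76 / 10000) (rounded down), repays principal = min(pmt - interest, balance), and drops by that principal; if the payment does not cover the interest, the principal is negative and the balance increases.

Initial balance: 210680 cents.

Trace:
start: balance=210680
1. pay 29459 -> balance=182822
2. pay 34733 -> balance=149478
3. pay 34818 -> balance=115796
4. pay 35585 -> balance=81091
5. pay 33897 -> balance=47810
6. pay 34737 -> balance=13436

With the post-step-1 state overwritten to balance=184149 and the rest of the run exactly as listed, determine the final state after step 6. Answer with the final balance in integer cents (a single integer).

state after step 1 := balance=184149
2. pay 34733 -> balance=150815
3. pay 34818 -> balance=117143
4. pay 35585 -> balance=82448
5. pay 33897 -> balance=49177
6. pay 34737 -> balance=14813

14813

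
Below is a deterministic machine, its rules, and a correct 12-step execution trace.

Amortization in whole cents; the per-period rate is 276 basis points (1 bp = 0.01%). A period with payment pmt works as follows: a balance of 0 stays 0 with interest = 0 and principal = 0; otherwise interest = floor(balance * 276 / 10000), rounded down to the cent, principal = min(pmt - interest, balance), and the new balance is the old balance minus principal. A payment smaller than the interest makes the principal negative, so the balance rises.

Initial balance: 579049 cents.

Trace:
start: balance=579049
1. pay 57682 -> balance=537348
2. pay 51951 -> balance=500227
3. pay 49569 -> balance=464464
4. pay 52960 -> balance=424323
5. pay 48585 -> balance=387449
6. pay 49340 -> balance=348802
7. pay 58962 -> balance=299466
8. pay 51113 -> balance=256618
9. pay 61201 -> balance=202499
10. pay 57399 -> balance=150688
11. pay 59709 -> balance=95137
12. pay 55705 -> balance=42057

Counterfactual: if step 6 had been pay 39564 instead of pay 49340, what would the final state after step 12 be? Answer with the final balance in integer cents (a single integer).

53568

(re-executing from step 6 with the substitution; state before step 6: balance=387449)
6. pay 39564 -> balance=358578
7. pay 58962 -> balance=309512
8. pay 51113 -> balance=266941
9. pay 61201 -> balance=213107
10. pay 57399 -> balance=161589
11. pay 59709 -> balance=106339
12. pay 55705 -> balance=53568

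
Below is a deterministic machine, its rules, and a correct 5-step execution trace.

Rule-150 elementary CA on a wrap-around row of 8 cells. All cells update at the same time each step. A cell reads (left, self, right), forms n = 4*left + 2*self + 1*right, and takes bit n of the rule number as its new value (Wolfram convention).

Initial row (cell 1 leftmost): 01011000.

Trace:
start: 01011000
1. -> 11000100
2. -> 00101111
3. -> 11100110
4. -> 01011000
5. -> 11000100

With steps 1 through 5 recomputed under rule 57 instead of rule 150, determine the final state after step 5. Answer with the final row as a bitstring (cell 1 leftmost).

10101010

(re-executing steps 1..5 under rule 57; state before step 1: 01011000)
1. -> 00110111
2. -> 10101100
3. -> 01011010
4. -> 00110101
5. -> 10101010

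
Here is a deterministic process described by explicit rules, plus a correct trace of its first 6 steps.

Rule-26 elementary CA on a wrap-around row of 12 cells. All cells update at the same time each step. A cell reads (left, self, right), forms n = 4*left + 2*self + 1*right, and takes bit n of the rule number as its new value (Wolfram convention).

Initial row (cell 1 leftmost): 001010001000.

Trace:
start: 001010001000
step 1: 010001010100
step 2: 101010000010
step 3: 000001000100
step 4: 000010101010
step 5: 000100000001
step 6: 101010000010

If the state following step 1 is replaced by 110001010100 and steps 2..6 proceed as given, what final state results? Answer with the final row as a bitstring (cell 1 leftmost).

state after step 1 := 110001010100
step 2: 101010000011
step 3: 000001000110
step 4: 000010101101
step 5: 100100001000
step 6: 011010010101

011010010101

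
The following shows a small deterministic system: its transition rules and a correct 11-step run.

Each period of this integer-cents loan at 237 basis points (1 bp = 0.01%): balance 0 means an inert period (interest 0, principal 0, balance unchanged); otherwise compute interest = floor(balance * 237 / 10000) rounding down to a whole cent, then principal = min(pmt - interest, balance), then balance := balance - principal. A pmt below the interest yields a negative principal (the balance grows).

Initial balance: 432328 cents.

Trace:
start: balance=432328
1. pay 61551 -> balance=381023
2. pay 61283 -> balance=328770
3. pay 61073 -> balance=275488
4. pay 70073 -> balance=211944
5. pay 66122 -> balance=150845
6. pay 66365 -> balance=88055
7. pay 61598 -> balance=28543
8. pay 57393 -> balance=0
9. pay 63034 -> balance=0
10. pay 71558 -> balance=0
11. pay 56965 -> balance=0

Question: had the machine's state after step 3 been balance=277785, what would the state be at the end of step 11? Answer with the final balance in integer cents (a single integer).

state after step 3 := balance=277785
4. pay 70073 -> balance=214295
5. pay 66122 -> balance=153251
6. pay 66365 -> balance=90518
7. pay 61598 -> balance=31065
8. pay 57393 -> balance=0
9. pay 63034 -> balance=0
10. pay 71558 -> balance=0
11. pay 56965 -> balance=0

0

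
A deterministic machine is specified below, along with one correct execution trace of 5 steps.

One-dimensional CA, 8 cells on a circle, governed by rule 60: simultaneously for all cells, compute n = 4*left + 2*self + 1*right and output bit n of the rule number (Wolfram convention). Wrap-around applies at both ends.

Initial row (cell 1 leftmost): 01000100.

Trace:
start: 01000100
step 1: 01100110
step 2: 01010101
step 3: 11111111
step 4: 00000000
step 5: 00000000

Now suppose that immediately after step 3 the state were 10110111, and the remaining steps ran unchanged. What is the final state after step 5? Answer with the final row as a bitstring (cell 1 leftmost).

state after step 3 := 10110111
step 4: 01101100
step 5: 01011010

01011010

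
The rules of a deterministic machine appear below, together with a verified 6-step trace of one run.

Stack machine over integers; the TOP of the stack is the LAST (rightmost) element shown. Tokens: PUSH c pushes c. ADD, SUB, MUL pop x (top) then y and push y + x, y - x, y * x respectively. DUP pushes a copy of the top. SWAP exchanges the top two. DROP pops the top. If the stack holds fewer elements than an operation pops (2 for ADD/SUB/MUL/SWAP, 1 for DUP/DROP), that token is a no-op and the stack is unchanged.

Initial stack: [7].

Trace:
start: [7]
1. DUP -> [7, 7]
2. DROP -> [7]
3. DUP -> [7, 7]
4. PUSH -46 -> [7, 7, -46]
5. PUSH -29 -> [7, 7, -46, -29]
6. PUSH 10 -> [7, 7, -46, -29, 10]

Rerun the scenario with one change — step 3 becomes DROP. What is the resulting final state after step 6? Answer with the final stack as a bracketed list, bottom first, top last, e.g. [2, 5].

[-46, -29, 10]

(re-executing from step 3 with the substitution; state before step 3: [7])
3. DROP -> []
4. PUSH -46 -> [-46]
5. PUSH -29 -> [-46, -29]
6. PUSH 10 -> [-46, -29, 10]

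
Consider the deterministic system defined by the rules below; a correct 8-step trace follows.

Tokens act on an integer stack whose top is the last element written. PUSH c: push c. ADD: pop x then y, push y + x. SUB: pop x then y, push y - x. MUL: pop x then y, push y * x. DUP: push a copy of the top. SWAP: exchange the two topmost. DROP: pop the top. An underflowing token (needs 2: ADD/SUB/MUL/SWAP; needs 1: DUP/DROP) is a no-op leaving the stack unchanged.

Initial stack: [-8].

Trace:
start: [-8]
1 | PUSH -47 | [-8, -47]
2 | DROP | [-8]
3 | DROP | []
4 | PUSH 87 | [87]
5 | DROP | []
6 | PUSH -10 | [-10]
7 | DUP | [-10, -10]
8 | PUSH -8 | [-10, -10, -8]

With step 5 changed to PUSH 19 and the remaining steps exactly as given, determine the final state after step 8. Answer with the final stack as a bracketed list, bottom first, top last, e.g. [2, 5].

(re-executing from step 5 with the substitution; state before step 5: [87])
5 | PUSH 19 | [87, 19]
6 | PUSH -10 | [87, 19, -10]
7 | DUP | [87, 19, -10, -10]
8 | PUSH -8 | [87, 19, -10, -10, -8]

[87, 19, -10, -10, -8]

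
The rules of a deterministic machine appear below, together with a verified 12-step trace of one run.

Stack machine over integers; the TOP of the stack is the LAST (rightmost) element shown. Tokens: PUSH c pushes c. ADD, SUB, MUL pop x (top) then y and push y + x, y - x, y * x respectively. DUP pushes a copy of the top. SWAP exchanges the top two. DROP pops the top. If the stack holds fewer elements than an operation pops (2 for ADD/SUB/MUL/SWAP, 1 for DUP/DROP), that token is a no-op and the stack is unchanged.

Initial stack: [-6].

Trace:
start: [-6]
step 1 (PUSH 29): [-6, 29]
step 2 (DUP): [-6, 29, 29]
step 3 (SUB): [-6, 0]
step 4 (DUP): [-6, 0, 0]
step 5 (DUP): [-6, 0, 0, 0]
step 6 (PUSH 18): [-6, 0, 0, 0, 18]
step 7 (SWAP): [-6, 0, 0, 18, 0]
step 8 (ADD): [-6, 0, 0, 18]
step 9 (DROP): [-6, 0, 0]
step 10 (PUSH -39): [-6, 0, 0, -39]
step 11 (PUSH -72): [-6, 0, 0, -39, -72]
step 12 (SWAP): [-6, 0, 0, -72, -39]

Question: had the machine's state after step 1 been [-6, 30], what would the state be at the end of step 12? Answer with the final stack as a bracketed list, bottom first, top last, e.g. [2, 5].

state after step 1 := [-6, 30]
step 2 (DUP): [-6, 30, 30]
step 3 (SUB): [-6, 0]
step 4 (DUP): [-6, 0, 0]
step 5 (DUP): [-6, 0, 0, 0]
step 6 (PUSH 18): [-6, 0, 0, 0, 18]
step 7 (SWAP): [-6, 0, 0, 18, 0]
step 8 (ADD): [-6, 0, 0, 18]
step 9 (DROP): [-6, 0, 0]
step 10 (PUSH -39): [-6, 0, 0, -39]
step 11 (PUSH -72): [-6, 0, 0, -39, -72]
step 12 (SWAP): [-6, 0, 0, -72, -39]

[-6, 0, 0, -72, -39]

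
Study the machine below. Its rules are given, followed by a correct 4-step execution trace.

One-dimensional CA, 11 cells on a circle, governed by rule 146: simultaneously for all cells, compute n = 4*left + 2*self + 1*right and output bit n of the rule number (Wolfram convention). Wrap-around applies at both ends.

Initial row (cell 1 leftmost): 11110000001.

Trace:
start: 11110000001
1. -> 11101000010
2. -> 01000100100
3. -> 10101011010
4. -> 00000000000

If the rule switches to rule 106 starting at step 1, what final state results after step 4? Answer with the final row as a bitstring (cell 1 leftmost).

(re-executing steps 1..4 under rule 106; state before step 1: 11110000001)
1. -> 00010000011
2. -> 00100000111
3. -> 01000001101
4. -> 10000011110

10000011110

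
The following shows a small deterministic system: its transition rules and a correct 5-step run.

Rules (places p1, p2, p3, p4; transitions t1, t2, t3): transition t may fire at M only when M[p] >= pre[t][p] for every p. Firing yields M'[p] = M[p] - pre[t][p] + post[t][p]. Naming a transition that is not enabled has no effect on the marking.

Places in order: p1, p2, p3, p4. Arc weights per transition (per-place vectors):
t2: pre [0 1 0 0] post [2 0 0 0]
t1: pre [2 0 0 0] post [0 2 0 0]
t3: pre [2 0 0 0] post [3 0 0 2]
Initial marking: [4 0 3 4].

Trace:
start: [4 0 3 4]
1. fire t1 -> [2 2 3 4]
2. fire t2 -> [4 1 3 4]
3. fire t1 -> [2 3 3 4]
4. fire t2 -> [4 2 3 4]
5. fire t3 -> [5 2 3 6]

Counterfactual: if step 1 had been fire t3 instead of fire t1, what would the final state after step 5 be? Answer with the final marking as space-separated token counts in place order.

(re-executing from step 1 with the substitution; state before step 1: [4 0 3 4])
1. fire t3 -> [5 0 3 6]
2. fire t2 -> [5 0 3 6]
3. fire t1 -> [3 2 3 6]
4. fire t2 -> [5 1 3 6]
5. fire t3 -> [6 1 3 8]

6 1 3 8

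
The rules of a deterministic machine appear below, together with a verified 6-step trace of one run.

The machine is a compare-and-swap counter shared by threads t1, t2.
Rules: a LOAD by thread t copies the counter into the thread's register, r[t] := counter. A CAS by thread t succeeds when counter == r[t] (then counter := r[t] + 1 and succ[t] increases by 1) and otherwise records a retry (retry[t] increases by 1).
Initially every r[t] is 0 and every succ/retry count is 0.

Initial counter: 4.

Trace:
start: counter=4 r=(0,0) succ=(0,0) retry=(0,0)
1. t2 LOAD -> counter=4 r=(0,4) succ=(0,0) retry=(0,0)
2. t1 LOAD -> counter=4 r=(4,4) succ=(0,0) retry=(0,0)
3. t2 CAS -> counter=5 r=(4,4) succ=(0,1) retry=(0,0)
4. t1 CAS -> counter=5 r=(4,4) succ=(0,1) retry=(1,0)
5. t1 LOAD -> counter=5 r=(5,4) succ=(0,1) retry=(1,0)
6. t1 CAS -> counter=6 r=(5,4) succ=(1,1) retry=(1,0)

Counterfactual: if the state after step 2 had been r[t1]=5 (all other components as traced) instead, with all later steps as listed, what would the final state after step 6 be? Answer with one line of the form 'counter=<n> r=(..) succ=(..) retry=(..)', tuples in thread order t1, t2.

state after step 2 := counter=4 r=(5,4) succ=(0,0) retry=(0,0)
3. t2 CAS -> counter=5 r=(5,4) succ=(0,1) retry=(0,0)
4. t1 CAS -> counter=6 r=(5,4) succ=(1,1) retry=(0,0)
5. t1 LOAD -> counter=6 r=(6,4) succ=(1,1) retry=(0,0)
6. t1 CAS -> counter=7 r=(6,4) succ=(2,1) retry=(0,0)

counter=7 r=(6,4) succ=(2,1) retry=(0,0)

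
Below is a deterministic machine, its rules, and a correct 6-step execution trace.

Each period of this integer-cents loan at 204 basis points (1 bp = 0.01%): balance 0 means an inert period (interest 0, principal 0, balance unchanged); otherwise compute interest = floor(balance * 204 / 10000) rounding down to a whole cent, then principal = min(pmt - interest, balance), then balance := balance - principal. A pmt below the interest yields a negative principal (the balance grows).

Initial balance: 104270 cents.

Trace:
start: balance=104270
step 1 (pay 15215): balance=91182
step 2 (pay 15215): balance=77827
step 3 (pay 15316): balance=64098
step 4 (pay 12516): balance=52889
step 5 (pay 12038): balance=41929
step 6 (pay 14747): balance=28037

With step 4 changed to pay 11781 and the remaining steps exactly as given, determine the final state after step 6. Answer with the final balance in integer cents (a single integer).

(re-executing from step 4 with the substitution; state before step 4: balance=64098)
step 4 (pay 11781): balance=53624
step 5 (pay 12038): balance=42679
step 6 (pay 14747): balance=28802

28802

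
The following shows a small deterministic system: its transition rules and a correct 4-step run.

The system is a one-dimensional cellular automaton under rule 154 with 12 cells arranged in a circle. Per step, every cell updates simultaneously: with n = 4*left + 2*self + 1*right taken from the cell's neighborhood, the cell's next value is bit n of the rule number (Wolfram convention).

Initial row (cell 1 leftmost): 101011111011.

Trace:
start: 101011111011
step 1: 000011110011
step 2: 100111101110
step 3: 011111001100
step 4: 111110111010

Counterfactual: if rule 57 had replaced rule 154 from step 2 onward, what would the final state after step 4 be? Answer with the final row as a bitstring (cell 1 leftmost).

010011010011

(re-executing steps 2..4 under rule 57; state before step 2: 000011110011)
step 2: 111010001010
step 3: 100101100101
step 4: 010011010011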